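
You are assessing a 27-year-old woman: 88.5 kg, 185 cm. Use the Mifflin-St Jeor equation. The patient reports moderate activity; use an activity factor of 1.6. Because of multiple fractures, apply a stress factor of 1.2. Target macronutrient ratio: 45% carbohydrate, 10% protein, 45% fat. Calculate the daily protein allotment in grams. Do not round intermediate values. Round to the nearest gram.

84 g/day

Mifflin-St Jeor (female): BMR = 10(88.5) + 6.25(185) − 5(27) − 161 = 885 + 1156.25 − 135 − 161 = 1745.25 kcal/day.
TEE = 1745.25 × 1.6 = 2792.4 kcal/day.
With stress factor 1.2: 2792.4 × 1.2 = 3350.88 kcal/day.
Protein energy = 10% × 3350.88 = 335.088 kcal.
Protein = 335.088 ÷ 4 kcal/g = 83.772 g.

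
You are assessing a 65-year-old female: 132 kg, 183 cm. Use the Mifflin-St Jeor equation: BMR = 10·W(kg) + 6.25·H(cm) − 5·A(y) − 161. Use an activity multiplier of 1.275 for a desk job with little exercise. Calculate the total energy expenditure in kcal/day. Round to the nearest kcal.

2522 kcal/day

Mifflin-St Jeor (female): BMR = 10(132) + 6.25(183) − 5(65) − 161 = 1320 + 1143.75 − 325 − 161 = 1977.75 kcal/day.
TEE = BMR × activity factor = 1977.75 × 1.275 = 2521.6313 kcal/day.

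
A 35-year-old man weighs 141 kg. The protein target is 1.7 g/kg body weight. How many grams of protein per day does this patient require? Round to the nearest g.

Protein = 1.7 g/kg × 141 kg = 239.7 g/day.

240 g/day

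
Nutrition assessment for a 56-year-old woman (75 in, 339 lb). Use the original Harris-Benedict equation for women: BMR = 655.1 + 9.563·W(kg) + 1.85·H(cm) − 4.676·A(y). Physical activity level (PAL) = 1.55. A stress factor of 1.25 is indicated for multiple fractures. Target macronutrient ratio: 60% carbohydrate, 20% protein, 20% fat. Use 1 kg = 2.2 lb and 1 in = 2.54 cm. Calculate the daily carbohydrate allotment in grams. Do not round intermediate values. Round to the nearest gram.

Convert to metric: weight = 339 ÷ 2.2 = 154.0909 kg; height = 75 × 2.54 = 190.5 cm.
Harris-Benedict: BMR = 655.1 + 9.563(154.0909) + 1.85(190.5) − 4.676(56) = 2219.2404 kcal/day.
TEE = 2219.2404 × 1.55 = 3439.8226 kcal/day.
With stress factor 1.25: 3439.8226 × 1.25 = 4299.7782 kcal/day.
Carbohydrate energy = 60% × 4299.7782 = 2579.8669 kcal.
Carbohydrate = 2579.8669 ÷ 4 kcal/g = 644.9667 g.

645 g/day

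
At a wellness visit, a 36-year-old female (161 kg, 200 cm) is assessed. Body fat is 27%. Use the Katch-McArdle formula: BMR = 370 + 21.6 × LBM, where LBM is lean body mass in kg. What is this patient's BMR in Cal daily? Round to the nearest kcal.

2909 Cal daily

LBM = 161 × (1 − 0.27) = 117.53 kg. Katch-McArdle: BMR = 370 + 21.6 × 117.53 = 2908.648 kcal/day.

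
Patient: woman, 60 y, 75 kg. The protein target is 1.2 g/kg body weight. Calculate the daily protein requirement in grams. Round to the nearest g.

90 g/day

Protein = 1.2 g/kg × 75 kg = 90 g/day.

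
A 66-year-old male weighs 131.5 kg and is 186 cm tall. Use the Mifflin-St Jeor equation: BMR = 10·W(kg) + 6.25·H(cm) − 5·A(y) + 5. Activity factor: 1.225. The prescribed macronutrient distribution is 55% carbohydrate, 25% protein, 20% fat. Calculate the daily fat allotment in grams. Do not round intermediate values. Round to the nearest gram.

Mifflin-St Jeor (male): BMR = 10(131.5) + 6.25(186) − 5(66) + 5 = 1315 + 1162.5 − 330 + 5 = 2152.5 kcal/day.
TEE = 2152.5 × 1.225 = 2636.8125 kcal/day.
Fat energy = 20% × 2636.8125 = 527.3625 kcal.
Fat = 527.3625 ÷ 9 kcal/g = 58.5958 g.

59 g/day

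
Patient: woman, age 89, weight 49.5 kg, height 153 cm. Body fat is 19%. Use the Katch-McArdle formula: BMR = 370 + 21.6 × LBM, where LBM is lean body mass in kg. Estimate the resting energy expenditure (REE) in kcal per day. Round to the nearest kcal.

LBM = 49.5 × (1 − 0.19) = 40.095 kg. Katch-McArdle: BMR = 370 + 21.6 × 40.095 = 1236.052 kcal/day.

1236 kcal per day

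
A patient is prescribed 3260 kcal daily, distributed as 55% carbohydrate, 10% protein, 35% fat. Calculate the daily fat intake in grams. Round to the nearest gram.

127 g/day

Fat energy = 35% × 3260 = 1141 kcal.
At 9 kcal/g: 1141 ÷ 9 = 126.7778 g.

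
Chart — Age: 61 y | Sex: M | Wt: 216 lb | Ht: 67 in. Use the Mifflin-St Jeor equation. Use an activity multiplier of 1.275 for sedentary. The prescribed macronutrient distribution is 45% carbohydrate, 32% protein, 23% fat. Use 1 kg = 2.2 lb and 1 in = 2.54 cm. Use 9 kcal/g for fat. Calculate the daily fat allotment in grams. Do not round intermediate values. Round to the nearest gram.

Convert to metric: weight = 216 ÷ 2.2 = 98.1818 kg; height = 67 × 2.54 = 170.18 cm.
Mifflin-St Jeor (male): BMR = 10(98.1818) + 6.25(170.18) − 5(61) + 5 = 981.8182 + 1063.625 − 305 + 5 = 1745.4432 kcal/day.
TEE = 1745.4432 × 1.275 = 2225.4401 kcal/day.
Fat energy = 23% × 2225.4401 = 511.8512 kcal.
Fat = 511.8512 ÷ 9 kcal/g = 56.8724 g.

57 g/day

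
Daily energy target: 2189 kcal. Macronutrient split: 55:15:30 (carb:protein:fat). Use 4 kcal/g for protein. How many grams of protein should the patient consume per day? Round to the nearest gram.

Protein energy = 15% × 2189 = 328.35 kcal.
At 4 kcal/g: 328.35 ÷ 4 = 82.0875 g.

82 g/day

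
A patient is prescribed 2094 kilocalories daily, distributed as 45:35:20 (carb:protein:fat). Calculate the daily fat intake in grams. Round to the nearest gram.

47 g/day

Fat energy = 20% × 2094 = 418.8 kcal.
At 9 kcal/g: 418.8 ÷ 9 = 46.5333 g.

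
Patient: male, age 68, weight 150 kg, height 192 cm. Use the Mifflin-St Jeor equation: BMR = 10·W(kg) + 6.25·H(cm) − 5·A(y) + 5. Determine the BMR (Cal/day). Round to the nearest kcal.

Mifflin-St Jeor (male): BMR = 10(150) + 6.25(192) − 5(68) + 5 = 1500 + 1200 − 340 + 5 = 2365 kcal/day.

2365 Cal/day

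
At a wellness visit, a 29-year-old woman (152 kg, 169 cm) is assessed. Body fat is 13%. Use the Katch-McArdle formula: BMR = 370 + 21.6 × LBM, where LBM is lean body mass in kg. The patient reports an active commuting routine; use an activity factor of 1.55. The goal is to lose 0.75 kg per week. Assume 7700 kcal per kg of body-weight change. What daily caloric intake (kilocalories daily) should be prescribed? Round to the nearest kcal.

LBM = 152 × (1 − 0.13) = 132.24 kg. Katch-McArdle: BMR = 370 + 21.6 × 132.24 = 3226.384 kcal/day.
TEE = 3226.384 × 1.55 = 5000.8952 kcal/day.
Required daily deficit = 0.75 × 7700 ÷ 7 = 825 kcal/day.
Target intake = 5000.8952 − 825 = 4175.8952 kcal/day.

4176 kilocalories daily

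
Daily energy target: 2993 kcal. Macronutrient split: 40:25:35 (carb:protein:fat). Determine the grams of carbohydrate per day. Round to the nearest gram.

299 g/day

Carbohydrate energy = 40% × 2993 = 1197.2 kcal.
At 4 kcal/g: 1197.2 ÷ 4 = 299.3 g.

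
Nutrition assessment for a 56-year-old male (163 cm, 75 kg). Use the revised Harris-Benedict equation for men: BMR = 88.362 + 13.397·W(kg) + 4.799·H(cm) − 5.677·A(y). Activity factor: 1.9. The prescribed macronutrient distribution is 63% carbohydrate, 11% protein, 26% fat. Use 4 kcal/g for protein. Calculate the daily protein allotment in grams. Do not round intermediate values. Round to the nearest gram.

Harris-Benedict: BMR = 88.362 + 13.397(75) + 4.799(163) − 5.677(56) = 1557.462 kcal/day.
TEE = 1557.462 × 1.9 = 2959.1778 kcal/day.
Protein energy = 11% × 2959.1778 = 325.5096 kcal.
Protein = 325.5096 ÷ 4 kcal/g = 81.3774 g.

81 g/day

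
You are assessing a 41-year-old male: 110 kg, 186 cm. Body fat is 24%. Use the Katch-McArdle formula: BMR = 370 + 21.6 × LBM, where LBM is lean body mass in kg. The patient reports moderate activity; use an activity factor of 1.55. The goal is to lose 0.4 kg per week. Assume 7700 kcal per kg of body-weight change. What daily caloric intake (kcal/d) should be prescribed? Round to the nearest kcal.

2932 kcal/d

LBM = 110 × (1 − 0.24) = 83.6 kg. Katch-McArdle: BMR = 370 + 21.6 × 83.6 = 2175.76 kcal/day.
TEE = 2175.76 × 1.55 = 3372.428 kcal/day.
Required daily deficit = 0.4 × 7700 ÷ 7 = 440 kcal/day.
Target intake = 3372.428 − 440 = 2932.428 kcal/day.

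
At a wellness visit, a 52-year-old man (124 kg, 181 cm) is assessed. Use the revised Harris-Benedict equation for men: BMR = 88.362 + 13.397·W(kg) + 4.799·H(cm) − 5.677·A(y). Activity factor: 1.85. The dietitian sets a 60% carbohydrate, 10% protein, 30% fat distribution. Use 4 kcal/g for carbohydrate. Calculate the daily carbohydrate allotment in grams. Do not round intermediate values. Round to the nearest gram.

Harris-Benedict: BMR = 88.362 + 13.397(124) + 4.799(181) − 5.677(52) = 2323.005 kcal/day.
TEE = 2323.005 × 1.85 = 4297.5593 kcal/day.
Carbohydrate energy = 60% × 4297.5593 = 2578.5356 kcal.
Carbohydrate = 2578.5356 ÷ 4 kcal/g = 644.6339 g.

645 g/day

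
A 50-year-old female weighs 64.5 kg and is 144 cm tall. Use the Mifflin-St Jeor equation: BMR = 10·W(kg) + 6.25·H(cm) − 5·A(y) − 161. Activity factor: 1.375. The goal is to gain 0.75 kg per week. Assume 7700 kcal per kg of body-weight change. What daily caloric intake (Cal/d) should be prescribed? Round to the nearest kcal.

2384 Cal/d

Mifflin-St Jeor (female): BMR = 10(64.5) + 6.25(144) − 5(50) − 161 = 645 + 900 − 250 − 161 = 1134 kcal/day.
TEE = 1134 × 1.375 = 1559.25 kcal/day.
Required daily surplus = 0.75 × 7700 ÷ 7 = 825 kcal/day.
Target intake = 1559.25 + 825 = 2384.25 kcal/day.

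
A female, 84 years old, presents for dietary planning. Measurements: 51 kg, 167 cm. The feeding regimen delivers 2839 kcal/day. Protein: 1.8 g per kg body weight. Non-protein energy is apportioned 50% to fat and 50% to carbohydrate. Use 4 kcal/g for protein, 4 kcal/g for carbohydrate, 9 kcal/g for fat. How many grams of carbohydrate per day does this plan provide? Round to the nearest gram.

Protein = 1.8 × 51 = 91.8 g → 91.8 × 4 = 367.2 kcal.
Non-protein calories = 2839 − 367.2 = 2471.8 kcal.
Fat: 50% × 2471.8 = 1235.9 kcal; carbohydrate: 1235.9 kcal.
Carbohydrate: 1235.9 kcal ÷ 4 kcal/g = 308.975 g.

309 g/day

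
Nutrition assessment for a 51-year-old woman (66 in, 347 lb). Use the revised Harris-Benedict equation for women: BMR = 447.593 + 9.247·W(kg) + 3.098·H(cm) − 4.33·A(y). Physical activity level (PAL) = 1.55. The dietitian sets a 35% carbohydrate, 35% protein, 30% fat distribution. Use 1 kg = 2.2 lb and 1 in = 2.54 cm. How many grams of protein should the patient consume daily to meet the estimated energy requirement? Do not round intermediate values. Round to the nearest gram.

299 g/day

Convert to metric: weight = 347 ÷ 2.2 = 157.7273 kg; height = 66 × 2.54 = 167.64 cm.
Harris-Benedict: BMR = 447.593 + 9.247(157.7273) + 3.098(167.64) − 4.33(51) = 2204.6158 kcal/day.
TEE = 2204.6158 × 1.55 = 3417.1545 kcal/day.
Protein energy = 35% × 3417.1545 = 1196.0041 kcal.
Protein = 1196.0041 ÷ 4 kcal/g = 299.001 g.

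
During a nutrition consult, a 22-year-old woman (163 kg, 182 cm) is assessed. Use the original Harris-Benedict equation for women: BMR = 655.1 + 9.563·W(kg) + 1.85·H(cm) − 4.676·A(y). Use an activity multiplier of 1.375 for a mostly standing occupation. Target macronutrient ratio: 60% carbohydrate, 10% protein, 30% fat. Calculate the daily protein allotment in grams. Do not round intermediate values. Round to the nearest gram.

Harris-Benedict: BMR = 655.1 + 9.563(163) + 1.85(182) − 4.676(22) = 2447.697 kcal/day.
TEE = 2447.697 × 1.375 = 3365.5834 kcal/day.
Protein energy = 10% × 3365.5834 = 336.5583 kcal.
Protein = 336.5583 ÷ 4 kcal/g = 84.1396 g.

84 g/day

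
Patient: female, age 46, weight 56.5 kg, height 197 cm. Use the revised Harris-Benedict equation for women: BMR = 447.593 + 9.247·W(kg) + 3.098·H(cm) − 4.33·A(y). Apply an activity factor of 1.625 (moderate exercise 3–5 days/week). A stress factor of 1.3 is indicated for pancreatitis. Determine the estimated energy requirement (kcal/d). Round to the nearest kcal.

Harris-Benedict: BMR = 447.593 + 9.247(56.5) + 3.098(197) − 4.33(46) = 1381.1745 kcal/day.
TEE = BMR × activity factor = 1381.1745 × 1.625 = 2244.4086 kcal/day.
Apply stress factor: 2244.4086 × 1.3 = 2917.7311 kcal/day.

2918 kcal/d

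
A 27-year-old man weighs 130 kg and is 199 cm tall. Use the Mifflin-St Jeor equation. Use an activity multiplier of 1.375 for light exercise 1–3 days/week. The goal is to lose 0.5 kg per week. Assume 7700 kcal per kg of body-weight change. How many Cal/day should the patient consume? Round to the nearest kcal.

Mifflin-St Jeor (male): BMR = 10(130) + 6.25(199) − 5(27) + 5 = 1300 + 1243.75 − 135 + 5 = 2413.75 kcal/day.
TEE = 2413.75 × 1.375 = 3318.9063 kcal/day.
Required daily deficit = 0.5 × 7700 ÷ 7 = 550 kcal/day.
Target intake = 3318.9063 − 550 = 2768.9063 kcal/day.

2769 Cal/day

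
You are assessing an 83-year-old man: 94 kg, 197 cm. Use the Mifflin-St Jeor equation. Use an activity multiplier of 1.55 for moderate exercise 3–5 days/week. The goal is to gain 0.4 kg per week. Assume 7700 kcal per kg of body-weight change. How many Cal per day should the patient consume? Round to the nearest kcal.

3170 Cal per day

Mifflin-St Jeor (male): BMR = 10(94) + 6.25(197) − 5(83) + 5 = 940 + 1231.25 − 415 + 5 = 1761.25 kcal/day.
TEE = 1761.25 × 1.55 = 2729.9375 kcal/day.
Required daily surplus = 0.4 × 7700 ÷ 7 = 440 kcal/day.
Target intake = 2729.9375 + 440 = 3169.9375 kcal/day.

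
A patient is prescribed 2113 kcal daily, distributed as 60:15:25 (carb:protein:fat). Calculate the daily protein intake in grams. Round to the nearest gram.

Protein energy = 15% × 2113 = 316.95 kcal.
At 4 kcal/g: 316.95 ÷ 4 = 79.2375 g.

79 g/day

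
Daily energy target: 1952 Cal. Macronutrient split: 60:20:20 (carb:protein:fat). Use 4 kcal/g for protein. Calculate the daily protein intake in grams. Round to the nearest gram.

98 g/day

Protein energy = 20% × 1952 = 390.4 kcal.
At 4 kcal/g: 390.4 ÷ 4 = 97.6 g.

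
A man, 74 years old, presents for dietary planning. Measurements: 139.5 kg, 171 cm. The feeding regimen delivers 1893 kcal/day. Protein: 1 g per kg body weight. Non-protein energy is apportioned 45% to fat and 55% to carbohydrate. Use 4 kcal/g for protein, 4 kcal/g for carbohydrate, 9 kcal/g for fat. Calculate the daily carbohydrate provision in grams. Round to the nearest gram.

184 g/day

Protein = 1 × 139.5 = 139.5 g → 139.5 × 4 = 558 kcal.
Non-protein calories = 1893 − 558 = 1335 kcal.
Fat: 45% × 1335 = 600.75 kcal; carbohydrate: 734.25 kcal.
Carbohydrate: 734.25 kcal ÷ 4 kcal/g = 183.5625 g.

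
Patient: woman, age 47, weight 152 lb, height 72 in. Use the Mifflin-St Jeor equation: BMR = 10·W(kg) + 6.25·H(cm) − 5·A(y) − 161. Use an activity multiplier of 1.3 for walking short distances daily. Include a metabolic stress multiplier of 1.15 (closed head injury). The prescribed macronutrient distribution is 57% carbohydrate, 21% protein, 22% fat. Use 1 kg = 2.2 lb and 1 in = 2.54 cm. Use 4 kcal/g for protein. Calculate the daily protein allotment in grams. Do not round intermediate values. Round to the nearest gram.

113 g/day

Convert to metric: weight = 152 ÷ 2.2 = 69.0909 kg; height = 72 × 2.54 = 182.88 cm.
Mifflin-St Jeor (female): BMR = 10(69.0909) + 6.25(182.88) − 5(47) − 161 = 690.9091 + 1143 − 235 − 161 = 1437.9091 kcal/day.
TEE = 1437.9091 × 1.3 = 1869.2818 kcal/day.
With stress factor 1.15: 1869.2818 × 1.15 = 2149.6741 kcal/day.
Protein energy = 21% × 2149.6741 = 451.4316 kcal.
Protein = 451.4316 ÷ 4 kcal/g = 112.8579 g.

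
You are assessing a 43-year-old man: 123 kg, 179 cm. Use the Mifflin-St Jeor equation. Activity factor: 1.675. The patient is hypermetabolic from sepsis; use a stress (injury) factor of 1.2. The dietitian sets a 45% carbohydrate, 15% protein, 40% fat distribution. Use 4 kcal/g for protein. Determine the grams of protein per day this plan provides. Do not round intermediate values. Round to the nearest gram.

161 g/day

Mifflin-St Jeor (male): BMR = 10(123) + 6.25(179) − 5(43) + 5 = 1230 + 1118.75 − 215 + 5 = 2138.75 kcal/day.
TEE = 2138.75 × 1.675 = 3582.4063 kcal/day.
With stress factor 1.2: 3582.4063 × 1.2 = 4298.8875 kcal/day.
Protein energy = 15% × 4298.8875 = 644.8331 kcal.
Protein = 644.8331 ÷ 4 kcal/g = 161.2083 g.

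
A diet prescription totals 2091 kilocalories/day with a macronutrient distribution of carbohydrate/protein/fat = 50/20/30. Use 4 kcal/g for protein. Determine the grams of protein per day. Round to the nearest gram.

105 g/day

Protein energy = 20% × 2091 = 418.2 kcal.
At 4 kcal/g: 418.2 ÷ 4 = 104.55 g.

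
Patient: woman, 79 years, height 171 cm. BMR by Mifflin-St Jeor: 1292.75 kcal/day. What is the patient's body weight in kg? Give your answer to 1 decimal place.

1292.75 = 10·W + 6.25(171) − 5(79) − 161
10·W = 1292.75 − 512.75 = 780, so W = 78 kg.

78.0 kg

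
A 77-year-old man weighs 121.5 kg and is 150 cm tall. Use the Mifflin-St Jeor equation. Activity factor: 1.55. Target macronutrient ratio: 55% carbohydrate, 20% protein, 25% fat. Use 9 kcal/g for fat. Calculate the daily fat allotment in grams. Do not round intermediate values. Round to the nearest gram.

Mifflin-St Jeor (male): BMR = 10(121.5) + 6.25(150) − 5(77) + 5 = 1215 + 937.5 − 385 + 5 = 1772.5 kcal/day.
TEE = 1772.5 × 1.55 = 2747.375 kcal/day.
Fat energy = 25% × 2747.375 = 686.8438 kcal.
Fat = 686.8438 ÷ 9 kcal/g = 76.316 g.

76 g/day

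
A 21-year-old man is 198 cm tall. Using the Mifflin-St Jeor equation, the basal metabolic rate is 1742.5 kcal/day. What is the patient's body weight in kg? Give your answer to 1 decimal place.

1742.5 = 10·W + 6.25(198) − 5(21) + 5
10·W = 1742.5 − 1137.5 = 605, so W = 60.5 kg.

60.5 kg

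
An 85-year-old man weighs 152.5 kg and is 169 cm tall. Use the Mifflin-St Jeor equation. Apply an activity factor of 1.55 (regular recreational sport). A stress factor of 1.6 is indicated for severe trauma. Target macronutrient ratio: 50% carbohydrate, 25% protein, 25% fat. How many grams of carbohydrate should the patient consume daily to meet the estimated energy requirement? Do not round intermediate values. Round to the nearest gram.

Mifflin-St Jeor (male): BMR = 10(152.5) + 6.25(169) − 5(85) + 5 = 1525 + 1056.25 − 425 + 5 = 2161.25 kcal/day.
TEE = 2161.25 × 1.55 = 3349.9375 kcal/day.
With stress factor 1.6: 3349.9375 × 1.6 = 5359.9 kcal/day.
Carbohydrate energy = 50% × 5359.9 = 2679.95 kcal.
Carbohydrate = 2679.95 ÷ 4 kcal/g = 669.9875 g.

670 g/day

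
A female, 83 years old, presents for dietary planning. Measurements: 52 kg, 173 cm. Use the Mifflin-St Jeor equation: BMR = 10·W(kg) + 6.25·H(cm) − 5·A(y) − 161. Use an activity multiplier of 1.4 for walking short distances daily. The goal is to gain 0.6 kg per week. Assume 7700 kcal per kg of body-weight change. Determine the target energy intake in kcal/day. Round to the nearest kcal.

Mifflin-St Jeor (female): BMR = 10(52) + 6.25(173) − 5(83) − 161 = 520 + 1081.25 − 415 − 161 = 1025.25 kcal/day.
TEE = 1025.25 × 1.4 = 1435.35 kcal/day.
Required daily surplus = 0.6 × 7700 ÷ 7 = 660 kcal/day.
Target intake = 1435.35 + 660 = 2095.35 kcal/day.

2095 kcal/day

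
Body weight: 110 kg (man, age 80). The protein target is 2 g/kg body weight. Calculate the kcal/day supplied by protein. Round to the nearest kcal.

880 kcal/day

Protein = 2 g/kg × 110 kg = 220 g/day.
Protein energy = 220 g × 4 kcal/g = 880 kcal/day.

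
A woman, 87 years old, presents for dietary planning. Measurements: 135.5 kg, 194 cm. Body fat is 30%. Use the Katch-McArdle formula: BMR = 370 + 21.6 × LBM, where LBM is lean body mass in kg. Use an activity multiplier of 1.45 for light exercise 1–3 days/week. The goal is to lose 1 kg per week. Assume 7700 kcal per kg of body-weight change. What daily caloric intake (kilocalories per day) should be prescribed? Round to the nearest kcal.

LBM = 135.5 × (1 − 0.3) = 94.85 kg. Katch-McArdle: BMR = 370 + 21.6 × 94.85 = 2418.76 kcal/day.
TEE = 2418.76 × 1.45 = 3507.202 kcal/day.
Required daily deficit = 1 × 7700 ÷ 7 = 1100 kcal/day.
Target intake = 3507.202 − 1100 = 2407.202 kcal/day.

2407 kilocalories per day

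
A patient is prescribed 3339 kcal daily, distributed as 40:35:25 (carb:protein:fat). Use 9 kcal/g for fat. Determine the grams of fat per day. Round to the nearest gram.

93 g/day

Fat energy = 25% × 3339 = 834.75 kcal.
At 9 kcal/g: 834.75 ÷ 9 = 92.75 g.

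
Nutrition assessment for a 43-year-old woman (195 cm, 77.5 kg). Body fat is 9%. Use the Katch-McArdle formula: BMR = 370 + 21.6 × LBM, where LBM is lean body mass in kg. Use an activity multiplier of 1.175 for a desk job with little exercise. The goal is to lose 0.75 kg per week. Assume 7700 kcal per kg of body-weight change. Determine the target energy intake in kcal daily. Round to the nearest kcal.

1400 kcal daily

LBM = 77.5 × (1 − 0.09) = 70.525 kg. Katch-McArdle: BMR = 370 + 21.6 × 70.525 = 1893.34 kcal/day.
TEE = 1893.34 × 1.175 = 2224.6745 kcal/day.
Required daily deficit = 0.75 × 7700 ÷ 7 = 825 kcal/day.
Target intake = 2224.6745 − 825 = 1399.6745 kcal/day.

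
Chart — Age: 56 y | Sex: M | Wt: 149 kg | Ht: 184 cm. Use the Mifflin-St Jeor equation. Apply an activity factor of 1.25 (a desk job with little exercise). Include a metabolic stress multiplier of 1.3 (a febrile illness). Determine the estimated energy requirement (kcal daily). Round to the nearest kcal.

3843 kcal daily

Mifflin-St Jeor (male): BMR = 10(149) + 6.25(184) − 5(56) + 5 = 1490 + 1150 − 280 + 5 = 2365 kcal/day.
TEE = BMR × activity factor = 2365 × 1.25 = 2956.25 kcal/day.
Apply stress factor: 2956.25 × 1.3 = 3843.125 kcal/day.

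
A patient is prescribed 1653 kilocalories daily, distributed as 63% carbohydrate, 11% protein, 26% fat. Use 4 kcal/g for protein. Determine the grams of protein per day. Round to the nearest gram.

Protein energy = 11% × 1653 = 181.83 kcal.
At 4 kcal/g: 181.83 ÷ 4 = 45.4575 g.

45 g/day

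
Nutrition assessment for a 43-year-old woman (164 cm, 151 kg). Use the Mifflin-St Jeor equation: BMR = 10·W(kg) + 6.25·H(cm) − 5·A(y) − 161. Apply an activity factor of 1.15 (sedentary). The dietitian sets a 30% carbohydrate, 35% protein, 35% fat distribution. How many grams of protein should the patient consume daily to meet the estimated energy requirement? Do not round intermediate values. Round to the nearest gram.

Mifflin-St Jeor (female): BMR = 10(151) + 6.25(164) − 5(43) − 161 = 1510 + 1025 − 215 − 161 = 2159 kcal/day.
TEE = 2159 × 1.15 = 2482.85 kcal/day.
Protein energy = 35% × 2482.85 = 868.9975 kcal.
Protein = 868.9975 ÷ 4 kcal/g = 217.2494 g.

217 g/day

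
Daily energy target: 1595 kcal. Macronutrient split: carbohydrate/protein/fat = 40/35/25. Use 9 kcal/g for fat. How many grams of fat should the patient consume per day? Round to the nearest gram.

44 g/day

Fat energy = 25% × 1595 = 398.75 kcal.
At 9 kcal/g: 398.75 ÷ 9 = 44.3056 g.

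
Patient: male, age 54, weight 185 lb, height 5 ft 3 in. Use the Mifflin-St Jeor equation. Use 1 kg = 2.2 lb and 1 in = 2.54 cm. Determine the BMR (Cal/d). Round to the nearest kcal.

Convert to metric: weight = 185 ÷ 2.2 = 84.0909 kg; height = (5×12 + 3) × 2.54 = 63 × 2.54 = 160.02 cm.
Mifflin-St Jeor (male): BMR = 10(84.0909) + 6.25(160.02) − 5(54) + 5 = 840.9091 + 1000.125 − 270 + 5 = 1576.0341 kcal/day.

1576 Cal/d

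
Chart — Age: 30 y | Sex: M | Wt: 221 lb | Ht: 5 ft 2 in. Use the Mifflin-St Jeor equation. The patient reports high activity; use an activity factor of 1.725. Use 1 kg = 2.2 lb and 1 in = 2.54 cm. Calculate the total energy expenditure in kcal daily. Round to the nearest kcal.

3181 kcal daily

Convert to metric: weight = 221 ÷ 2.2 = 100.4545 kg; height = (5×12 + 2) × 2.54 = 62 × 2.54 = 157.48 cm.
Mifflin-St Jeor (male): BMR = 10(100.4545) + 6.25(157.48) − 5(30) + 5 = 1004.5455 + 984.25 − 150 + 5 = 1843.7955 kcal/day.
TEE = BMR × activity factor = 1843.7955 × 1.725 = 3180.5472 kcal/day.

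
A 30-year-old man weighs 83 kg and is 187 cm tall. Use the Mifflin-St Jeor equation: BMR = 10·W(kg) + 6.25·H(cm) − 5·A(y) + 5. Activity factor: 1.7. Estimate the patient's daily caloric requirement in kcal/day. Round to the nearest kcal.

3151 kcal/day

Mifflin-St Jeor (male): BMR = 10(83) + 6.25(187) − 5(30) + 5 = 830 + 1168.75 − 150 + 5 = 1853.75 kcal/day.
TEE = BMR × activity factor = 1853.75 × 1.7 = 3151.375 kcal/day.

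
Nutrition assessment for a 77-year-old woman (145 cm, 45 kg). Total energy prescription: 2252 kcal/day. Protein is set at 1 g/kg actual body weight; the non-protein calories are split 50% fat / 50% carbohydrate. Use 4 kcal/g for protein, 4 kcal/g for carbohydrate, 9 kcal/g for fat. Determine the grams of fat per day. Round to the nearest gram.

115 g/day

Protein = 1 × 45 = 45 g → 45 × 4 = 180 kcal.
Non-protein calories = 2252 − 180 = 2072 kcal.
Fat: 50% × 2072 = 1036 kcal; carbohydrate: 1036 kcal.
Fat: 1036 kcal ÷ 9 kcal/g = 115.1111 g.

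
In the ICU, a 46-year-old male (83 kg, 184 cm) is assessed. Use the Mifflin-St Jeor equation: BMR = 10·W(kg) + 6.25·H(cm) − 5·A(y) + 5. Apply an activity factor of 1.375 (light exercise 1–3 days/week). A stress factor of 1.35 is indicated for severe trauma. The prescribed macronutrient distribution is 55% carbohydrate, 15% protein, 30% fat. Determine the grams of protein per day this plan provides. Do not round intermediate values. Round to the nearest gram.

122 g/day

Mifflin-St Jeor (male): BMR = 10(83) + 6.25(184) − 5(46) + 5 = 830 + 1150 − 230 + 5 = 1755 kcal/day.
TEE = 1755 × 1.375 = 2413.125 kcal/day.
With stress factor 1.35: 2413.125 × 1.35 = 3257.7188 kcal/day.
Protein energy = 15% × 3257.7188 = 488.6578 kcal.
Protein = 488.6578 ÷ 4 kcal/g = 122.1645 g.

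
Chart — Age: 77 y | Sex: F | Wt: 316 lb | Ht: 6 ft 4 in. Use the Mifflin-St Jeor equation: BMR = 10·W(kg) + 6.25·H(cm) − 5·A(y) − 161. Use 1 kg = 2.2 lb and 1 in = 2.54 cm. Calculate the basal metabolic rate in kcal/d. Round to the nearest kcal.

Convert to metric: weight = 316 ÷ 2.2 = 143.6364 kg; height = (6×12 + 4) × 2.54 = 76 × 2.54 = 193.04 cm.
Mifflin-St Jeor (female): BMR = 10(143.6364) + 6.25(193.04) − 5(77) − 161 = 1436.3636 + 1206.5 − 385 − 161 = 2096.8636 kcal/day.

2097 kcal/d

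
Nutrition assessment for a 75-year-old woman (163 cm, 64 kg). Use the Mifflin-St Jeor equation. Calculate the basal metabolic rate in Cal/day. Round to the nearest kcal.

Mifflin-St Jeor (female): BMR = 10(64) + 6.25(163) − 5(75) − 161 = 640 + 1018.75 − 375 − 161 = 1122.75 kcal/day.

1123 Cal/day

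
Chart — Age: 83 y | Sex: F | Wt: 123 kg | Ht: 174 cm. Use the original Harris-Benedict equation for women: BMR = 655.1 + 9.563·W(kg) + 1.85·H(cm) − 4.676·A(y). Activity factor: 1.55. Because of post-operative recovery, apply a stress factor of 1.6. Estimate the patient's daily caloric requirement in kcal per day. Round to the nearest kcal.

Harris-Benedict: BMR = 655.1 + 9.563(123) + 1.85(174) − 4.676(83) = 1765.141 kcal/day.
TEE = BMR × activity factor = 1765.141 × 1.55 = 2735.9686 kcal/day.
Apply stress factor: 2735.9686 × 1.6 = 4377.5497 kcal/day.

4378 kcal per day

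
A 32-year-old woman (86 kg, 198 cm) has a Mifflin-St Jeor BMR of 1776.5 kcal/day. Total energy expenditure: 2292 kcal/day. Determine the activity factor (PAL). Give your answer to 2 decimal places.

Activity factor = TEE ÷ BMR = 2292 ÷ 1776.5 = 1.29.

1.29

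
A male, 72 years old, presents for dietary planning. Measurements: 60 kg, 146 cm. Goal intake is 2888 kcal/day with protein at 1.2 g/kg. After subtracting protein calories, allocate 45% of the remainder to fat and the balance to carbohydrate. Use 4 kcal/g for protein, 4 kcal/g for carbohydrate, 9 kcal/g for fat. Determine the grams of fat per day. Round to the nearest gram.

Protein = 1.2 × 60 = 72 g → 72 × 4 = 288 kcal.
Non-protein calories = 2888 − 288 = 2600 kcal.
Fat: 45% × 2600 = 1170 kcal; carbohydrate: 1430 kcal.
Fat: 1170 kcal ÷ 9 kcal/g = 130 g.

130 g/day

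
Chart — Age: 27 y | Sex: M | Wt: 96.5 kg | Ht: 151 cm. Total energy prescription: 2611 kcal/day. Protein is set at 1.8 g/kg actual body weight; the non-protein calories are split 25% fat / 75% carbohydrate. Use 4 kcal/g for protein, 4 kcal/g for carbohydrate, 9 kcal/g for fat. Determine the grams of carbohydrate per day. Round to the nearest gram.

Protein = 1.8 × 96.5 = 173.7 g → 173.7 × 4 = 694.8 kcal.
Non-protein calories = 2611 − 694.8 = 1916.2 kcal.
Fat: 25% × 1916.2 = 479.05 kcal; carbohydrate: 1437.15 kcal.
Carbohydrate: 1437.15 kcal ÷ 4 kcal/g = 359.2875 g.

359 g/day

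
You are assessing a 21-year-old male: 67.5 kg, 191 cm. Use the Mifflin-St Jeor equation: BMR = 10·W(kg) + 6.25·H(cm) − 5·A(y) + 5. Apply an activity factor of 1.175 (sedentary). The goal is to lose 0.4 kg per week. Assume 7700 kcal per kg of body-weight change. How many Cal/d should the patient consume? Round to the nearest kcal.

1638 Cal/d

Mifflin-St Jeor (male): BMR = 10(67.5) + 6.25(191) − 5(21) + 5 = 675 + 1193.75 − 105 + 5 = 1768.75 kcal/day.
TEE = 1768.75 × 1.175 = 2078.2813 kcal/day.
Required daily deficit = 0.4 × 7700 ÷ 7 = 440 kcal/day.
Target intake = 2078.2813 − 440 = 1638.2813 kcal/day.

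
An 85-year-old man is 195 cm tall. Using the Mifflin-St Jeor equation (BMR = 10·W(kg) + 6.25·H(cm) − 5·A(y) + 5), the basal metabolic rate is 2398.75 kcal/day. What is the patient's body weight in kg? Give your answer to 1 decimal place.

2398.75 = 10·W + 6.25(195) − 5(85) + 5
10·W = 2398.75 − 798.75 = 1600, so W = 160 kg.

160.0 kg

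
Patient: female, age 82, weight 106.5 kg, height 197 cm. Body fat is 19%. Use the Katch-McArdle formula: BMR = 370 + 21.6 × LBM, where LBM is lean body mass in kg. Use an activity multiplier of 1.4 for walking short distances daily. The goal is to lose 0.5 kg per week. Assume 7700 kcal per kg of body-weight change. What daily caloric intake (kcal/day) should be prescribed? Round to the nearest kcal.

LBM = 106.5 × (1 − 0.19) = 86.265 kg. Katch-McArdle: BMR = 370 + 21.6 × 86.265 = 2233.324 kcal/day.
TEE = 2233.324 × 1.4 = 3126.6536 kcal/day.
Required daily deficit = 0.5 × 7700 ÷ 7 = 550 kcal/day.
Target intake = 3126.6536 − 550 = 2576.6536 kcal/day.

2577 kcal/day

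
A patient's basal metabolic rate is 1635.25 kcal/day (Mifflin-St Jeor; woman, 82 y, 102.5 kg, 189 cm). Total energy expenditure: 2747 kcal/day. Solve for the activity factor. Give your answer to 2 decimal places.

Activity factor = TEE ÷ BMR = 2747 ÷ 1635.25 = 1.68.

1.68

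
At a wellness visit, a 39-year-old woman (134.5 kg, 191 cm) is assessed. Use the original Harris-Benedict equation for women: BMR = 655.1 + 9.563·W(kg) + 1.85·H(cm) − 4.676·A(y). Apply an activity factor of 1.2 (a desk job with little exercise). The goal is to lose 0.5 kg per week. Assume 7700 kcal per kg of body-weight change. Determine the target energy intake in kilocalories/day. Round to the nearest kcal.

1985 kilocalories/day

Harris-Benedict: BMR = 655.1 + 9.563(134.5) + 1.85(191) − 4.676(39) = 2112.3095 kcal/day.
TEE = 2112.3095 × 1.2 = 2534.7714 kcal/day.
Required daily deficit = 0.5 × 7700 ÷ 7 = 550 kcal/day.
Target intake = 2534.7714 − 550 = 1984.7714 kcal/day.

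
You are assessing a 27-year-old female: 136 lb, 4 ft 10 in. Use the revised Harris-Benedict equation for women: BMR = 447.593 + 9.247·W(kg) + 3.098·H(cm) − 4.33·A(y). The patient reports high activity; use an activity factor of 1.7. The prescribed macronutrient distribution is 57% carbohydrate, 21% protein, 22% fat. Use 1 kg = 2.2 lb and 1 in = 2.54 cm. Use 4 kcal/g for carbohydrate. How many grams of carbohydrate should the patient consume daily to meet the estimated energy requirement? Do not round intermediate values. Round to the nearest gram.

Convert to metric: weight = 136 ÷ 2.2 = 61.8182 kg; height = (4×12 + 10) × 2.54 = 58 × 2.54 = 147.32 cm.
Harris-Benedict: BMR = 447.593 + 9.247(61.8182) + 3.098(147.32) − 4.33(27) = 1358.7131 kcal/day.
TEE = 1358.7131 × 1.7 = 2309.8122 kcal/day.
Carbohydrate energy = 57% × 2309.8122 = 1316.593 kcal.
Carbohydrate = 1316.593 ÷ 4 kcal/g = 329.1482 g.

329 g/day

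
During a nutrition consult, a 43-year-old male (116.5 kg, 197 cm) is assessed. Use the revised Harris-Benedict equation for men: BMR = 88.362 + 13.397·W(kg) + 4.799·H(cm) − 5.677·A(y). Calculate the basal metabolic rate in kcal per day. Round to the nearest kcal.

Harris-Benedict: BMR = 88.362 + 13.397(116.5) + 4.799(197) − 5.677(43) = 2350.4045 kcal/day.

2350 kcal per day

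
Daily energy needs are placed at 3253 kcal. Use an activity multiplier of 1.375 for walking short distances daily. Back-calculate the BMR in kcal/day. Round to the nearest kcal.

2366 kcal/day

BMR = TEE ÷ activity factor = 3253 ÷ 1.375 = 2365.8182 kcal/day.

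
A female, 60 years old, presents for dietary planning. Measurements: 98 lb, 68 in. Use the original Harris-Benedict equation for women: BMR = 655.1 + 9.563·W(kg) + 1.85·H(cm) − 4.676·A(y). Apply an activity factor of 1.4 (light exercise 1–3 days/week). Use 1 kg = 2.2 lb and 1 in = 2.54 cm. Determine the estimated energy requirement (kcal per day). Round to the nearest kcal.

1568 kcal per day

Convert to metric: weight = 98 ÷ 2.2 = 44.5455 kg; height = 68 × 2.54 = 172.72 cm.
Harris-Benedict: BMR = 655.1 + 9.563(44.5455) + 1.85(172.72) − 4.676(60) = 1120.0602 kcal/day.
TEE = BMR × activity factor = 1120.0602 × 1.4 = 1568.0843 kcal/day.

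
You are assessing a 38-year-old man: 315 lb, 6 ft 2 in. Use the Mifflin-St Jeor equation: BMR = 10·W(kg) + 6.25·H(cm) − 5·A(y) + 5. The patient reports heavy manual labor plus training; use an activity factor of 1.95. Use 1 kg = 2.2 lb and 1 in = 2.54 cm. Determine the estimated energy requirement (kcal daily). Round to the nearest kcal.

4722 kcal daily

Convert to metric: weight = 315 ÷ 2.2 = 143.1818 kg; height = (6×12 + 2) × 2.54 = 74 × 2.54 = 187.96 cm.
Mifflin-St Jeor (male): BMR = 10(143.1818) + 6.25(187.96) − 5(38) + 5 = 1431.8182 + 1174.75 − 190 + 5 = 2421.5682 kcal/day.
TEE = BMR × activity factor = 2421.5682 × 1.95 = 4722.058 kcal/day.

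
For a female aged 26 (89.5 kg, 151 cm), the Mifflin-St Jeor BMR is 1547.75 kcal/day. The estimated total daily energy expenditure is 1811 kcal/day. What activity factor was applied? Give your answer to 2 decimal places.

1.17

Activity factor = TEE ÷ BMR = 1811 ÷ 1547.75 = 1.17.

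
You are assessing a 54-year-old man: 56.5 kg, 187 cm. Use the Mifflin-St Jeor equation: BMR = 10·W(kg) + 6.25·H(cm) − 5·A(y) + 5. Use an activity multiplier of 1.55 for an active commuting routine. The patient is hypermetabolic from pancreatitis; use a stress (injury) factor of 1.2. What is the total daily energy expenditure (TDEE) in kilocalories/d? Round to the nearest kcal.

Mifflin-St Jeor (male): BMR = 10(56.5) + 6.25(187) − 5(54) + 5 = 565 + 1168.75 − 270 + 5 = 1468.75 kcal/day.
TEE = BMR × activity factor = 1468.75 × 1.55 = 2276.5625 kcal/day.
Apply stress factor: 2276.5625 × 1.2 = 2731.875 kcal/day.

2732 kilocalories/d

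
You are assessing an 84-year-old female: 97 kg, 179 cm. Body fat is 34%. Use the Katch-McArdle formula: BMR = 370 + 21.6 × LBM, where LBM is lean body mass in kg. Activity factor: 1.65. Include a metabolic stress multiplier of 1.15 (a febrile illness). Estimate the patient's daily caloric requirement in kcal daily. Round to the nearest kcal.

3326 kcal daily

LBM = 97 × (1 − 0.34) = 64.02 kg. Katch-McArdle: BMR = 370 + 21.6 × 64.02 = 1752.832 kcal/day.
TEE = BMR × activity factor = 1752.832 × 1.65 = 2892.1728 kcal/day.
Apply stress factor: 2892.1728 × 1.15 = 3325.9987 kcal/day.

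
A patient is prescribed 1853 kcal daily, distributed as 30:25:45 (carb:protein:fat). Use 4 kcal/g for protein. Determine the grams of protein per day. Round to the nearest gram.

Protein energy = 25% × 1853 = 463.25 kcal.
At 4 kcal/g: 463.25 ÷ 4 = 115.8125 g.

116 g/day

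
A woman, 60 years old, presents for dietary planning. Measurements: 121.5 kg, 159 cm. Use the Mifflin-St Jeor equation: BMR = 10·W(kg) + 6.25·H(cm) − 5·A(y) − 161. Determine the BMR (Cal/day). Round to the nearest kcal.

1748 Cal/day

Mifflin-St Jeor (female): BMR = 10(121.5) + 6.25(159) − 5(60) − 161 = 1215 + 993.75 − 300 − 161 = 1747.75 kcal/day.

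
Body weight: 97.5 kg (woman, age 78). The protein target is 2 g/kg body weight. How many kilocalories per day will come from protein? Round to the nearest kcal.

780 kcal/day

Protein = 2 g/kg × 97.5 kg = 195 g/day.
Protein energy = 195 g × 4 kcal/g = 780 kcal/day.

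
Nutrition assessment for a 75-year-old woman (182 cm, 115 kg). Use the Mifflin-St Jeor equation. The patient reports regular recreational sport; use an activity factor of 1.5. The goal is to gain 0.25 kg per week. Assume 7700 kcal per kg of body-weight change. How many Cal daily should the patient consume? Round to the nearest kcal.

Mifflin-St Jeor (female): BMR = 10(115) + 6.25(182) − 5(75) − 161 = 1150 + 1137.5 − 375 − 161 = 1751.5 kcal/day.
TEE = 1751.5 × 1.5 = 2627.25 kcal/day.
Required daily surplus = 0.25 × 7700 ÷ 7 = 275 kcal/day.
Target intake = 2627.25 + 275 = 2902.25 kcal/day.

2902 Cal daily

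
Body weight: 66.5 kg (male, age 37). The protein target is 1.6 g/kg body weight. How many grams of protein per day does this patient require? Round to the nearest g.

Protein = 1.6 g/kg × 66.5 kg = 106.4 g/day.

106 g/day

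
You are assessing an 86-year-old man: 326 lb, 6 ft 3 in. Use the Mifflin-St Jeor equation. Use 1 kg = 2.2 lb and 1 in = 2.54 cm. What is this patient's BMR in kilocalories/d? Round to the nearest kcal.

Convert to metric: weight = 326 ÷ 2.2 = 148.1818 kg; height = (6×12 + 3) × 2.54 = 75 × 2.54 = 190.5 cm.
Mifflin-St Jeor (male): BMR = 10(148.1818) + 6.25(190.5) − 5(86) + 5 = 1481.8182 + 1190.625 − 430 + 5 = 2247.4432 kcal/day.

2247 kilocalories/d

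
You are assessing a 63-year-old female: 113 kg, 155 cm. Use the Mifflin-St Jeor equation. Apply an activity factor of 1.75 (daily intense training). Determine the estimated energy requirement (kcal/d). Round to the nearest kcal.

2840 kcal/d

Mifflin-St Jeor (female): BMR = 10(113) + 6.25(155) − 5(63) − 161 = 1130 + 968.75 − 315 − 161 = 1622.75 kcal/day.
TEE = BMR × activity factor = 1622.75 × 1.75 = 2839.8125 kcal/day.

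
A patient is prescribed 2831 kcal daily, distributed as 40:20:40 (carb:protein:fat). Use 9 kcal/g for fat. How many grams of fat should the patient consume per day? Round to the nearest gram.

126 g/day

Fat energy = 40% × 2831 = 1132.4 kcal.
At 9 kcal/g: 1132.4 ÷ 9 = 125.8222 g.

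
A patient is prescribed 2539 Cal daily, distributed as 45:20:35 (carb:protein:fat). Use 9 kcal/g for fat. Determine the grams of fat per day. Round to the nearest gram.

99 g/day

Fat energy = 35% × 2539 = 888.65 kcal.
At 9 kcal/g: 888.65 ÷ 9 = 98.7389 g.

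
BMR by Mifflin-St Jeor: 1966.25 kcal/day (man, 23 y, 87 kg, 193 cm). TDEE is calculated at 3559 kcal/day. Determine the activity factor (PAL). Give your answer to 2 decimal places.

1.81

Activity factor = TEE ÷ BMR = 3559 ÷ 1966.25 = 1.81.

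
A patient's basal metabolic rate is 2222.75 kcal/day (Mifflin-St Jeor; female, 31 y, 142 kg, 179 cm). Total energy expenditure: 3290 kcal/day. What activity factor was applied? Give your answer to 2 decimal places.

1.48

Activity factor = TEE ÷ BMR = 3290 ÷ 2222.75 = 1.48.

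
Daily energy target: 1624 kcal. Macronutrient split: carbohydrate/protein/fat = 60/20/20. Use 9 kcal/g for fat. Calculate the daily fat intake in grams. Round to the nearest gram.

Fat energy = 20% × 1624 = 324.8 kcal.
At 9 kcal/g: 324.8 ÷ 9 = 36.0889 g.

36 g/day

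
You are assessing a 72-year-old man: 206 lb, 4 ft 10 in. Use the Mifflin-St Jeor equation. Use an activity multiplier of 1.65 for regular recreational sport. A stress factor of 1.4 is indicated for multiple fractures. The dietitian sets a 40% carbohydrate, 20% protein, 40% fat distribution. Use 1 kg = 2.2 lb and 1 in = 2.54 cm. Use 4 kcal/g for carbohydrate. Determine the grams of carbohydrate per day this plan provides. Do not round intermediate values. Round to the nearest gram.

Convert to metric: weight = 206 ÷ 2.2 = 93.6364 kg; height = (4×12 + 10) × 2.54 = 58 × 2.54 = 147.32 cm.
Mifflin-St Jeor (male): BMR = 10(93.6364) + 6.25(147.32) − 5(72) + 5 = 936.3636 + 920.75 − 360 + 5 = 1502.1136 kcal/day.
TEE = 1502.1136 × 1.65 = 2478.4875 kcal/day.
With stress factor 1.4: 2478.4875 × 1.4 = 3469.8825 kcal/day.
Carbohydrate energy = 40% × 3469.8825 = 1387.953 kcal.
Carbohydrate = 1387.953 ÷ 4 kcal/g = 346.9883 g.

347 g/day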